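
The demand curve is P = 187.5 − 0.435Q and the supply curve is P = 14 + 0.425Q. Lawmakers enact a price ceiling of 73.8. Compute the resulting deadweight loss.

Competitive equilibrium: 187.5 − 0.435Q = 14 + 0.425Q → Q* = 201.7442, P* = 99.7413.
At the ceiling P = 73.8, quantity supplied = (73.8 − 14)/0.425 = 140.7059.
Willingness to pay at Q' = 140.7059: 187.5 − 0.435·140.7059 = 126.2929.
ΔQ = 201.7442 − 140.7059 = 61.0383; wedge = 126.2929 − 73.8 = 52.4929.
Welfare loss = ½ × 61.0383 × 52.4929 = 1602.04.

1602.04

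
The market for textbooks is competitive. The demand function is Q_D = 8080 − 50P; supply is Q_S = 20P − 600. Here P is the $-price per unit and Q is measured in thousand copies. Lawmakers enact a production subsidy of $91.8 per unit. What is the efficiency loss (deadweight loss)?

$60194.57 thousand

In inverse form: demand P = 161.6 − 0.02Q, supply P = 30 + 0.05Q.
Competitive equilibrium: 161.6 − 0.02Q = 30 + 0.05Q → Q* = 1880, P* = 124.
The subsidy lowers effective supply by 91.8: P = 0.05Q − 61.8.
New quantity: 161.6 − 0.02Q = 0.05Q − 61.8 → Q' = 3191.4286.
Overproduction ΔQ = 3191.4286 − 1880 = 1311.4286; wedge = subsidy = 91.8.
Welfare loss = ½ × 1311.4286 × 91.8 = $60194.57 thousand.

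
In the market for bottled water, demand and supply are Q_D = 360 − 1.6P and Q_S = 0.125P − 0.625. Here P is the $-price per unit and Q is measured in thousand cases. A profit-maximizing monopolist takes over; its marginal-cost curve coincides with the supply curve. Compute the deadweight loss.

$12.81 thousand

In inverse form: demand P = 225 − 0.625Q, supply P = 5 + 8Q.
Competitive equilibrium: 225 − 0.625Q = 5 + 8Q → Q* = 25.5072, P* = 209.058.
Marginal revenue: MR = 225 − 1.25Q. Set MR = MC: 225 − 1.25Q = 5 + 8Q → Q_m = 23.7838.
Price P_m = 225 − 0.625·23.7838 = 210.1351; MC(Q_m) = 5 + 8·23.7838 = 195.2704.
Competitive Q* = 25.5072, so ΔQ = 1.7234; wedge = 210.1351 − 195.2704 = 14.8647.
The triangle = ½ × 1.7234 × 14.8647 = $12.81 thousand.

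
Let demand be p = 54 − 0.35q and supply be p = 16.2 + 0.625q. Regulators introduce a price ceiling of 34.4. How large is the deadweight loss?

Competitive equilibrium: 54 − 0.35q = 16.2 + 0.625q → q* = 38.7692, p* = 40.4308.
At the ceiling p = 34.4, quantity supplied = (34.4 − 16.2)/0.625 = 29.12.
Willingness to pay at q' = 29.12: 54 − 0.35·29.12 = 43.808.
Δq = 38.7692 − 29.12 = 9.6492; wedge = 43.808 − 34.4 = 9.408.
Deadweight loss = ½ × 9.6492 × 9.408 = 45.39.

45.39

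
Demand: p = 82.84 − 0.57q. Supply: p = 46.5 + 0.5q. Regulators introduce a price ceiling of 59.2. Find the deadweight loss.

39.23

Competitive equilibrium: 82.84 − 0.57q = 46.5 + 0.5q → q* = 33.9626, p* = 63.4813.
At the ceiling p = 59.2, quantity supplied = (59.2 − 46.5)/0.5 = 25.4.
Willingness to pay at q' = 25.4: 82.84 − 0.57·25.4 = 68.362.
Δq = 33.9626 − 25.4 = 8.5626; wedge = 68.362 − 59.2 = 9.162.
Deadweight loss = ½ × 8.5626 × 9.162 = 39.23.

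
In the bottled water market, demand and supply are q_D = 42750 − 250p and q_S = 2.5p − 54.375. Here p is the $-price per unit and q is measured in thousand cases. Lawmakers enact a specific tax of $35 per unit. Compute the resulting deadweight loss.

$1516.09 thousand

In inverse form: demand p = 171 − 0.004q, supply p = 21.75 + 0.4q.
Competitive equilibrium: 171 − 0.004q = 21.75 + 0.4q → q* = 369.4307, p* = 169.5223.
With the tax, the buyer price exceeds the seller price by 35: (171 − 0.004q) − (21.75 + 0.4q) = 35 → q' = 282.797.
Δq = 369.4307 − 282.797 = 86.6337; the wedge equals the tax, 35.
DWL = ½ × 86.6337 × 35 = $1516.09 thousand.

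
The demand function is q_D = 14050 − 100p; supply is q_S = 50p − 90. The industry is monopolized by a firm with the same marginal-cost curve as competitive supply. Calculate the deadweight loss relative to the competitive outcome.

In inverse form: demand p = 140.5 − 0.01q, supply p = 1.8 + 0.02q.
Competitive equilibrium: 140.5 − 0.01q = 1.8 + 0.02q → q* = 4623.3333, p* = 94.2667.
Marginal revenue: MR = 140.5 − 0.02q. Set MR = MC: 140.5 − 0.02q = 1.8 + 0.02q → q_m = 3467.5.
Price p_m = 140.5 − 0.01·3467.5 = 105.825; MC(q_m) = 1.8 + 0.02·3467.5 = 71.15.
Competitive q* = 4623.3333, so Δq = 1155.8333; wedge = 105.825 − 71.15 = 34.675.
DWL = ½ × 1155.8333 × 34.675 = 20039.26.

20039.26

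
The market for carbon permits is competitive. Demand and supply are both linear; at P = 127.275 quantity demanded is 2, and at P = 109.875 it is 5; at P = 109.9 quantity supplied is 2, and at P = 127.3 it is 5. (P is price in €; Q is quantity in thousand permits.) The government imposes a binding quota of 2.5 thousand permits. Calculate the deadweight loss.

€5.78 thousand

Demand slope = (109.875 − 127.275)/(5 − 2) = −5.8, so P = 138.875 − 5.8Q.
Supply slope = (127.3 − 109.9)/(5 − 2) = 5.8, so P = 98.3 + 5.8Q.
Competitive equilibrium: 138.875 − 5.8Q = 98.3 + 5.8Q → Q* = 3.497845, P* = 118.5875.
At Q = 2.5: demand price = 138.875 − 5.8·2.5 = 124.375; supply price = 98.3 + 5.8·2.5 = 112.8.
ΔQ = 3.497845 − 2.5 = 0.997845; wedge = 124.375 − 112.8 = 11.575.
Deadweight loss = ½ × 0.997845 × 11.575 = €5.78 thousand.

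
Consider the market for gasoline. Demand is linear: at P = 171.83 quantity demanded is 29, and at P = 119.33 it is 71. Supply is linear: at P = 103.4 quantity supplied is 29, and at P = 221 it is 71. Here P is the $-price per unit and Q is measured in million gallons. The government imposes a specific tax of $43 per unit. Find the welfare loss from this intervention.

$228.27 million

Demand slope = (119.33 − 171.83)/(71 − 29) = −1.25, so P = 208.08 − 1.25Q.
Supply slope = (221 − 103.4)/(71 − 29) = 2.8, so P = 22.2 + 2.8Q.
Competitive equilibrium: 208.08 − 1.25Q = 22.2 + 2.8Q → Q* = 45.8963, P* = 150.7096.
With the tax, the buyer price exceeds the seller price by 43: (208.08 − 1.25Q) − (22.2 + 2.8Q) = 43 → Q' = 35.279.
ΔQ = 45.8963 − 35.279 = 10.6173; the wedge equals the tax, 43.
Welfare loss = ½ × 10.6173 × 43 = $228.27 million.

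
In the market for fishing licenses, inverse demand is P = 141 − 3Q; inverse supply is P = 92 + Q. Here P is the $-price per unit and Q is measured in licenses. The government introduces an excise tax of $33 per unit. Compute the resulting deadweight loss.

$136.125

Competitive equilibrium: 141 − 3Q = 92 + Q → Q* = 12.25, P* = 104.25.
With the tax, the buyer price exceeds the seller price by 33: (141 − 3Q) − (92 + Q) = 33 → Q' = 4.
ΔQ = 12.25 − 4 = 8.25; the wedge equals the tax, 33.
Welfare loss = ½ × 8.25 × 33 = $136.125.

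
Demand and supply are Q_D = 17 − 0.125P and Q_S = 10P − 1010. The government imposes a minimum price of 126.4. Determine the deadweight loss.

In inverse form: demand P = 136 − 8Q, supply P = 101 + 0.1Q.
Competitive equilibrium: 136 − 8Q = 101 + 0.1Q → Q* = 4.321, P* = 101.4321.
At the floor P = 126.4, quantity demanded = (136 − 126.4)/8 = 1.2.
Sellers' marginal cost at Q' = 1.2: 101 + 0.1·1.2 = 101.12.
ΔQ = 4.321 − 1.2 = 3.121; wedge = 126.4 − 101.12 = 25.28.
Welfare loss = ½ × 3.121 × 25.28 = 39.45.

39.45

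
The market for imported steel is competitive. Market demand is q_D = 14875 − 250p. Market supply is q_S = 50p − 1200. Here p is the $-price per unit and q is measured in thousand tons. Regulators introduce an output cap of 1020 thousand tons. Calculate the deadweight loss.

In inverse form: demand p = 59.5 − 0.004q, supply p = 24 + 0.02q.
Competitive equilibrium: 59.5 − 0.004q = 24 + 0.02q → q* = 1479.1667, p* = 53.5833.
At q = 1020: demand price = 59.5 − 0.004·1020 = 55.42; supply price = 24 + 0.02·1020 = 44.4.
Δq = 1479.1667 − 1020 = 459.1667; wedge = 55.42 − 44.4 = 11.02.
The triangle = ½ × 459.1667 × 11.02 = $2530.01 thousand.

$2530.01 thousand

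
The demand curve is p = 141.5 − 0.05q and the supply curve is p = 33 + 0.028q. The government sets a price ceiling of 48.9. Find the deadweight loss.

26426.65

Competitive equilibrium: 141.5 − 0.05q = 33 + 0.028q → q* = 1391.02564, p* = 71.94872.
At the ceiling p = 48.9, quantity supplied = (48.9 − 33)/0.028 = 567.85714.
Willingness to pay at q' = 567.85714: 141.5 − 0.05·567.85714 = 113.10714.
Δq = 1391.02564 − 567.85714 = 823.1685; wedge = 113.10714 − 48.9 = 64.20714.
The triangle = ½ × 823.1685 × 64.20714 = 26426.65.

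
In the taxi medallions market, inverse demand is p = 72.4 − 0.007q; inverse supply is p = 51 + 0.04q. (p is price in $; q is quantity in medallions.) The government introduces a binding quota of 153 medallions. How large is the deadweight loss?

Competitive equilibrium: 72.4 − 0.007q = 51 + 0.04q → q* = 455.3191, p* = 69.2128.
At q = 153: demand price = 72.4 − 0.007·153 = 71.329; supply price = 51 + 0.04·153 = 57.12.
Δq = 455.3191 − 153 = 302.3191; wedge = 71.329 − 57.12 = 14.209.
Deadweight loss = ½ × 302.3191 × 14.209 = $2147.83.

$2147.83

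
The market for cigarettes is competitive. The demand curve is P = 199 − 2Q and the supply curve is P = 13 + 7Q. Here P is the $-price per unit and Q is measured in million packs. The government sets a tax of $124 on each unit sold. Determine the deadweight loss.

Competitive equilibrium: 199 − 2Q = 13 + 7Q → Q* = 20.6667, P* = 157.6667.
With the tax, the buyer price exceeds the seller price by 124: (199 − 2Q) − (13 + 7Q) = 124 → Q' = 6.8889.
ΔQ = 20.6667 − 6.8889 = 13.7778; the wedge equals the tax, 124.
Welfare loss = ½ × 13.7778 × 124 = $854.22 million.

$854.22 million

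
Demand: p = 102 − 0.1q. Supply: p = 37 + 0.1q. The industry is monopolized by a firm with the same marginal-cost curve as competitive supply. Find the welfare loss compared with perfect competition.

1173.61

Competitive equilibrium: 102 − 0.1q = 37 + 0.1q → q* = 325, p* = 69.5.
Marginal revenue: MR = 102 − 0.2q. Set MR = MC: 102 − 0.2q = 37 + 0.1q → q_m = 216.6667.
Price p_m = 102 − 0.1·216.6667 = 80.3333; MC(q_m) = 37 + 0.1·216.6667 = 58.6667.
Competitive q* = 325, so Δq = 108.3333; wedge = 80.3333 − 58.6667 = 21.6666.
Deadweight loss = ½ × 108.3333 × 21.6666 = 1173.61.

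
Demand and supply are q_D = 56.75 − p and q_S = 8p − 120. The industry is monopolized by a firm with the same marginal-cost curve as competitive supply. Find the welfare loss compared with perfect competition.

In inverse form: demand p = 56.75 − q, supply p = 15 + 0.125q.
Competitive equilibrium: 56.75 − q = 15 + 0.125q → q* = 37.1111, p* = 19.6389.
Marginal revenue: MR = 56.75 − 2q. Set MR = MC: 56.75 − 2q = 15 + 0.125q → q_m = 19.6471.
Price p_m = 56.75 − 1·19.6471 = 37.1029; MC(q_m) = 15 + 0.125·19.6471 = 17.4559.
Competitive q* = 37.1111, so Δq = 17.464; wedge = 37.1029 − 17.4559 = 19.647.
Deadweight loss = ½ × 17.464 × 19.647 = 171.56.

171.56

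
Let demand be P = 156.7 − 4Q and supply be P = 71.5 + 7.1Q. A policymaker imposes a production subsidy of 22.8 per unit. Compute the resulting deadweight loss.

23.42

Competitive equilibrium: 156.7 − 4Q = 71.5 + 7.1Q → Q* = 7.6757, P* = 125.9973.
The subsidy lowers effective supply by 22.8: P = 48.7 + 7.1Q.
New quantity: 156.7 − 4Q = 48.7 + 7.1Q → Q' = 9.7297.
Overproduction ΔQ = 9.7297 − 7.6757 = 2.054; wedge = subsidy = 22.8.
The triangle = ½ × 2.054 × 22.8 = 23.42.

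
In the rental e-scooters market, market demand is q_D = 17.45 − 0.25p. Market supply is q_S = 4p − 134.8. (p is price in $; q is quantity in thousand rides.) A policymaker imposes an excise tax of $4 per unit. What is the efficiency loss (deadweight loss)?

In inverse form: demand p = 69.8 − 4q, supply p = 33.7 + 0.25q.
Competitive equilibrium: 69.8 − 4q = 33.7 + 0.25q → q* = 8.4941, p* = 35.8235.
With the tax, the buyer price exceeds the seller price by 4: (69.8 − 4q) − (33.7 + 0.25q) = 4 → q' = 7.5529.
Δq = 8.4941 − 7.5529 = 0.9412; the wedge equals the tax, 4.
DWL = ½ × 0.9412 × 4 = $1.88 thousand.

$1.88 thousand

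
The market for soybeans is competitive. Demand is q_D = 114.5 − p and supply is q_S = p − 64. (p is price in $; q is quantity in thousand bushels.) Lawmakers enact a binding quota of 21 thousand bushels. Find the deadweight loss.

In inverse form: demand p = 114.5 − q, supply p = 64 + q.
Competitive equilibrium: 114.5 − q = 64 + q → q* = 25.25, p* = 89.25.
At q = 21: demand price = 114.5 − 1·21 = 93.5; supply price = 64 + 1·21 = 85.
Δq = 25.25 − 21 = 4.25; wedge = 93.5 − 85 = 8.5.
The triangle = ½ × 4.25 × 8.5 = $18.06 thousand.

$18.06 thousand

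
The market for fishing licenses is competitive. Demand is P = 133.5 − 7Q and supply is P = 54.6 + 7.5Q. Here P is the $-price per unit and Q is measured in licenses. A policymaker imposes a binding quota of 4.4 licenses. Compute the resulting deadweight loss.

$7.86

Competitive equilibrium: 133.5 − 7Q = 54.6 + 7.5Q → Q* = 5.4414, P* = 95.4103.
At Q = 4.4: demand price = 133.5 − 7·4.4 = 102.7; supply price = 54.6 + 7.5·4.4 = 87.6.
ΔQ = 5.4414 − 4.4 = 1.0414; wedge = 102.7 − 87.6 = 15.1.
DWL = ½ × 1.0414 × 15.1 = $7.86.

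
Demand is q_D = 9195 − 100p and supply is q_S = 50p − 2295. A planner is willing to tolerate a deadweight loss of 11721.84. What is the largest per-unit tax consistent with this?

In inverse form: demand p = 91.95 − 0.01q, supply p = 45.9 + 0.02q.
Competitive equilibrium: 91.95 − 0.01q = 45.9 + 0.02q → q* = 1535, p* = 76.6.
A tax t gives Δq = t/0.03 and wedge t, so DWL = t²/0.06.
t²/0.06 = 11721.84 → t² = 703.3104 → t = 26.52.

26.52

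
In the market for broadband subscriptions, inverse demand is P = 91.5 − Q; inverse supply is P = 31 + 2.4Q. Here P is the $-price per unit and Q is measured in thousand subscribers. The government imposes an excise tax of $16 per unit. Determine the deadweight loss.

Competitive equilibrium: 91.5 − Q = 31 + 2.4Q → Q* = 17.7941, P* = 73.7059.
With the tax, the buyer price exceeds the seller price by 16: (91.5 − Q) − (31 + 2.4Q) = 16 → Q' = 13.0882.
ΔQ = 17.7941 − 13.0882 = 4.7059; the wedge equals the tax, 16.
The triangle = ½ × 4.7059 × 16 = $37.65 thousand.

$37.65 thousand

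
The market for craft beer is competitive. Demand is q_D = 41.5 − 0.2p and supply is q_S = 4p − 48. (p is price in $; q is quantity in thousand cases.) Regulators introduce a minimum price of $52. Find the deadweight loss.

In inverse form: demand p = 207.5 − 5q, supply p = 12 + 0.25q.
Competitive equilibrium: 207.5 − 5q = 12 + 0.25q → q* = 37.2381, p* = 21.3095.
At the floor p = 52, quantity demanded = (207.5 − 52)/5 = 31.1.
Sellers' marginal cost at q' = 31.1: 12 + 0.25·31.1 = 19.775.
Δq = 37.2381 − 31.1 = 6.1381; wedge = 52 − 19.775 = 32.225.
Deadweight loss = ½ × 6.1381 × 32.225 = $98.90 thousand.

$98.90 thousand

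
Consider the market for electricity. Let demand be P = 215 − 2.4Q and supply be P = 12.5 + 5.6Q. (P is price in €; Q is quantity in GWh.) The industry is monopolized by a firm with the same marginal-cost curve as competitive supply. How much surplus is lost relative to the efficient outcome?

Competitive equilibrium: 215 − 2.4Q = 12.5 + 5.6Q → Q* = 25.3125, P* = 154.25.
Marginal revenue: MR = 215 − 4.8Q. Set MR = MC: 215 − 4.8Q = 12.5 + 5.6Q → Q_m = 19.47115.
Price P_m = 215 − 2.4·19.47115 = 168.26924; MC(Q_m) = 12.5 + 5.6·19.47115 = 121.53844.
Competitive Q* = 25.3125, so ΔQ = 5.84135; wedge = 168.26924 − 121.53844 = 46.7308.
Welfare loss = ½ × 5.84135 × 46.7308 = €136.49.

€136.49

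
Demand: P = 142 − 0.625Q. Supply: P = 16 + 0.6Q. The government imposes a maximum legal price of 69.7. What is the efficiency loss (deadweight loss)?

Competitive equilibrium: 142 − 0.625Q = 16 + 0.6Q → Q* = 102.8571, P* = 77.7143.
At the ceiling P = 69.7, quantity supplied = (69.7 − 16)/0.6 = 89.5.
Willingness to pay at Q' = 89.5: 142 − 0.625·89.5 = 86.0625.
ΔQ = 102.8571 − 89.5 = 13.3571; wedge = 86.0625 − 69.7 = 16.3625.
The triangle = ½ × 13.3571 × 16.3625 = 109.28.

109.28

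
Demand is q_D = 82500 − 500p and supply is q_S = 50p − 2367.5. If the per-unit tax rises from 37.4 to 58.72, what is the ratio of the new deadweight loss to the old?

2.465

In inverse form: demand p = 165 − 0.002q, supply p = 47.35 + 0.02q.
Competitive equilibrium: 165 − 0.002q = 47.35 + 0.02q → q* = 5347.7273, p* = 154.3045.
For a per-unit tax t: Δq = t/0.022, so DWL = ½·t·(t/0.022) = t²/0.044.
At t = 37.4: DWL = 31790. At t = 58.72: DWL = 78364.509.
Ratio = (58.72/37.4)² = 2.465.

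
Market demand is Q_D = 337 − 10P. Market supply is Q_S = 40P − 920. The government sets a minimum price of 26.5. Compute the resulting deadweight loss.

11.56

In inverse form: demand P = 33.7 − 0.1Q, supply P = 23 + 0.025Q.
Competitive equilibrium: 33.7 − 0.1Q = 23 + 0.025Q → Q* = 85.6, P* = 25.14.
At the floor P = 26.5, quantity demanded = (33.7 − 26.5)/0.1 = 72.
Sellers' marginal cost at Q' = 72: 23 + 0.025·72 = 24.8.
ΔQ = 85.6 − 72 = 13.6; wedge = 26.5 − 24.8 = 1.7.
Deadweight loss = ½ × 13.6 × 1.7 = 11.56.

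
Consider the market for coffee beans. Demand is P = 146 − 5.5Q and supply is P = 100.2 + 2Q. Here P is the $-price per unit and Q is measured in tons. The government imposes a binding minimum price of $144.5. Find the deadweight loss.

Competitive equilibrium: 146 − 5.5Q = 100.2 + 2Q → Q* = 6.1067, P* = 112.4133.
At the floor P = 144.5, quantity demanded = (146 − 144.5)/5.5 = 0.2727.
Sellers' marginal cost at Q' = 0.2727: 100.2 + 2·0.2727 = 100.7454.
ΔQ = 6.1067 − 0.2727 = 5.834; wedge = 144.5 − 100.7454 = 43.7546.
The triangle = ½ × 5.834 × 43.7546 = $127.63.

$127.63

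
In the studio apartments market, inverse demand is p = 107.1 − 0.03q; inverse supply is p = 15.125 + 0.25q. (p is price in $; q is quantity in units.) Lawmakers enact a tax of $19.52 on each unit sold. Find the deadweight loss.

$680.41

Competitive equilibrium: 107.1 − 0.03q = 15.125 + 0.25q → q* = 328.4821, p* = 97.2455.
With the tax, the buyer price exceeds the seller price by 19.52: (107.1 − 0.03q) − (15.125 + 0.25q) = 19.52 → q' = 258.7679.
Δq = 328.4821 − 258.7679 = 69.7142; the wedge equals the tax, 19.52.
Welfare loss = ½ × 69.7142 × 19.52 = $680.41.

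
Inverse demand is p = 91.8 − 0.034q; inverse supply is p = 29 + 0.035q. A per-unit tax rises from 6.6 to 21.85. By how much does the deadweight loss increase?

Competitive equilibrium: 91.8 − 0.034q = 29 + 0.035q → q* = 910.1449, p* = 60.8551.
For a per-unit tax t: Δq = t/0.069, so DWL = ½·t·(t/0.069) = t²/0.138.
At t = 6.6: DWL = 315.652. At t = 21.85: DWL = 3459.583.
Increase = 3459.583 − 315.652 = 3143.93.

3143.93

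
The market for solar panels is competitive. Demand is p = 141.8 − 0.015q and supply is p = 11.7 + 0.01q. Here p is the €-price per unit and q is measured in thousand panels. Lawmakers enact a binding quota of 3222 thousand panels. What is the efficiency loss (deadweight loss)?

€49104.05 thousand

Competitive equilibrium: 141.8 − 0.015q = 11.7 + 0.01q → q* = 5204, p* = 63.74.
At q = 3222: demand price = 141.8 − 0.015·3222 = 93.47; supply price = 11.7 + 0.01·3222 = 43.92.
Δq = 5204 − 3222 = 1982; wedge = 93.47 − 43.92 = 49.55.
DWL = ½ × 1982 × 49.55 = €49104.05 thousand.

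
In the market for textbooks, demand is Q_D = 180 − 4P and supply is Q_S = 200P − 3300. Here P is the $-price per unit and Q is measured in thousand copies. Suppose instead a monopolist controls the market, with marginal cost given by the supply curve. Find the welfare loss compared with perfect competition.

In inverse form: demand P = 45 − 0.25Q, supply P = 16.5 + 0.005Q.
Competitive equilibrium: 45 − 0.25Q = 16.5 + 0.005Q → Q* = 111.7647, P* = 17.0588.
Marginal revenue: MR = 45 − 0.5Q. Set MR = MC: 45 − 0.5Q = 16.5 + 0.005Q → Q_m = 56.4356.
Price P_m = 45 − 0.25·56.4356 = 30.8911; MC(Q_m) = 16.5 + 0.005·56.4356 = 16.7822.
Competitive Q* = 111.7647, so ΔQ = 55.3291; wedge = 30.8911 − 16.7822 = 14.1089.
DWL = ½ × 55.3291 × 14.1089 = $390.32 thousand.

$390.32 thousand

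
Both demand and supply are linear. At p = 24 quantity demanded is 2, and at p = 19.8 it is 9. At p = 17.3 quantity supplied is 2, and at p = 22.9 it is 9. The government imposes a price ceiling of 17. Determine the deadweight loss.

Demand slope = (19.8 − 24)/(9 − 2) = −0.6, so p = 25.2 − 0.6q.
Supply slope = (22.9 − 17.3)/(9 − 2) = 0.8, so p = 15.7 + 0.8q.
Competitive equilibrium: 25.2 − 0.6q = 15.7 + 0.8q → q* = 6.7857, p* = 21.1286.
At the ceiling p = 17, quantity supplied = (17 − 15.7)/0.8 = 1.625.
Willingness to pay at q' = 1.625: 25.2 − 0.6·1.625 = 24.225.
Δq = 6.7857 − 1.625 = 5.1607; wedge = 24.225 − 17 = 7.225.
DWL = ½ × 5.1607 × 7.225 = 18.64.

18.64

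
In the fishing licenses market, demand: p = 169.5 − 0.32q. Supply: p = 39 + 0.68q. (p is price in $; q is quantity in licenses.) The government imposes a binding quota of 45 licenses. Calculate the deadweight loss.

Competitive equilibrium: 169.5 − 0.32q = 39 + 0.68q → q* = 130.5, p* = 127.74.
At q = 45: demand price = 169.5 − 0.32·45 = 155.1; supply price = 39 + 0.68·45 = 69.6.
Δq = 130.5 − 45 = 85.5; wedge = 155.1 − 69.6 = 85.5.
The triangle = ½ × 85.5 × 85.5 = $3655.125.

$3655.125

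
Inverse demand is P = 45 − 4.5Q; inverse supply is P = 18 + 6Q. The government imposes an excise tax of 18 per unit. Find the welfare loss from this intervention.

15.43

Competitive equilibrium: 45 − 4.5Q = 18 + 6Q → Q* = 2.5714, P* = 33.4286.
With the tax, the buyer price exceeds the seller price by 18: (45 − 4.5Q) − (18 + 6Q) = 18 → Q' = 0.8571.
ΔQ = 2.5714 − 0.8571 = 1.7143; the wedge equals the tax, 18.
Welfare loss = ½ × 1.7143 × 18 = 15.43.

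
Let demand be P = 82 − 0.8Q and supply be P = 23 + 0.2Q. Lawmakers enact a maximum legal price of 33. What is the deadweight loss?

Competitive equilibrium: 82 − 0.8Q = 23 + 0.2Q → Q* = 59, P* = 34.8.
At the ceiling P = 33, quantity supplied = (33 − 23)/0.2 = 50.
Willingness to pay at Q' = 50: 82 − 0.8·50 = 42.
ΔQ = 59 − 50 = 9; wedge = 42 − 33 = 9.
Welfare loss = ½ × 9 × 9 = 40.50.

40.50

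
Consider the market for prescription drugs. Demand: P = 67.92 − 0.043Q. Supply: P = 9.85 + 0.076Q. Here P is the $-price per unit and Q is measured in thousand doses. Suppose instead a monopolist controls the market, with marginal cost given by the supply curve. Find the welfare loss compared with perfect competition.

$998.24 thousand

Competitive equilibrium: 67.92 − 0.043Q = 9.85 + 0.076Q → Q* = 487.9832, P* = 46.9367.
Marginal revenue: MR = 67.92 − 0.086Q. Set MR = MC: 67.92 − 0.086Q = 9.85 + 0.076Q → Q_m = 358.4568.
Price P_m = 67.92 − 0.043·358.4568 = 52.5064; MC(Q_m) = 9.85 + 0.076·358.4568 = 37.0927.
Competitive Q* = 487.9832, so ΔQ = 129.5264; wedge = 52.5064 − 37.0927 = 15.4137.
Welfare loss = ½ × 129.5264 × 15.4137 = $998.24 thousand.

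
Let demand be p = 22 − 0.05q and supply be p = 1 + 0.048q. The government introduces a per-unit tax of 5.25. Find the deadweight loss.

140.625

Competitive equilibrium: 22 − 0.05q = 1 + 0.048q → q* = 214.2857, p* = 11.2857.
With the tax, the buyer price exceeds the seller price by 5.25: (22 − 0.05q) − (1 + 0.048q) = 5.25 → q' = 160.7143.
Δq = 214.2857 − 160.7143 = 53.5714; the wedge equals the tax, 5.25.
DWL = ½ × 53.5714 × 5.25 = 140.625.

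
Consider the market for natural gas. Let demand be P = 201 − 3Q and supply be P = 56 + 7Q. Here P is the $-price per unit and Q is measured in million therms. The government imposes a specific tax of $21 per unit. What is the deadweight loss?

$22.05 million

Competitive equilibrium: 201 − 3Q = 56 + 7Q → Q* = 14.5, P* = 157.5.
With the tax, the buyer price exceeds the seller price by 21: (201 − 3Q) − (56 + 7Q) = 21 → Q' = 12.4.
ΔQ = 14.5 − 12.4 = 2.1; the wedge equals the tax, 21.
DWL = ½ × 2.1 × 21 = $22.05 million.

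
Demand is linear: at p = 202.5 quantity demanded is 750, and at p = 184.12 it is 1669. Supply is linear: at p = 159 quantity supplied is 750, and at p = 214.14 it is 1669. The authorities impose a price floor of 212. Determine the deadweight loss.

Demand slope = (184.12 − 202.5)/(1669 − 750) = −0.02, so p = 217.5 − 0.02q.
Supply slope = (214.14 − 159)/(1669 − 750) = 0.06, so p = 114 + 0.06q.
Competitive equilibrium: 217.5 − 0.02q = 114 + 0.06q → q* = 1293.75, p* = 191.625.
At the floor p = 212, quantity demanded = (217.5 − 212)/0.02 = 275.
Sellers' marginal cost at q' = 275: 114 + 0.06·275 = 130.5.
Δq = 1293.75 − 275 = 1018.75; wedge = 212 − 130.5 = 81.5.
The triangle = ½ × 1018.75 × 81.5 = 41514.06.

41514.06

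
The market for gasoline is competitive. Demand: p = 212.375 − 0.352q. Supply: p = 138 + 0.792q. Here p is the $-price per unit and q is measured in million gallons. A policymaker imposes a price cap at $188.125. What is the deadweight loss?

Competitive equilibrium: 212.375 − 0.352q = 138 + 0.792q → q* = 65.0131, p* = 189.4904.
At the ceiling p = 188.125, quantity supplied = (188.125 − 138)/0.792 = 63.2891.
Willingness to pay at q' = 63.2891: 212.375 − 0.352·63.2891 = 190.0972.
Δq = 65.0131 − 63.2891 = 1.724; wedge = 190.0972 − 188.125 = 1.9722.
Deadweight loss = ½ × 1.724 × 1.9722 = $1.70 million.

$1.70 million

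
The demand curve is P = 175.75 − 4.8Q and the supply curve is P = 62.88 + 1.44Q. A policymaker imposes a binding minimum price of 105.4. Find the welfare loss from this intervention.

Competitive equilibrium: 175.75 − 4.8Q = 62.88 + 1.44Q → Q* = 18.0881, P* = 88.9269.
At the floor P = 105.4, quantity demanded = (175.75 − 105.4)/4.8 = 14.6563.
Sellers' marginal cost at Q' = 14.6563: 62.88 + 1.44·14.6563 = 83.9851.
ΔQ = 18.0881 − 14.6563 = 3.4318; wedge = 105.4 − 83.9851 = 21.4149.
The triangle = ½ × 3.4318 × 21.4149 = 36.75.

36.75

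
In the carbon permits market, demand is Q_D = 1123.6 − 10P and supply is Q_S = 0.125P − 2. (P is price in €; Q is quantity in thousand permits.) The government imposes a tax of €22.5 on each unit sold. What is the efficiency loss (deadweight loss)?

In inverse form: demand P = 112.36 − 0.1Q, supply P = 16 + 8Q.
Competitive equilibrium: 112.36 − 0.1Q = 16 + 8Q → Q* = 11.8963, P* = 111.1704.
With the tax, the buyer price exceeds the seller price by 22.5: (112.36 − 0.1Q) − (16 + 8Q) = 22.5 → Q' = 9.1185.
ΔQ = 11.8963 − 9.1185 = 2.7778; the wedge equals the tax, 22.5.
DWL = ½ × 2.7778 × 22.5 = €31.25 thousand.

€31.25 thousand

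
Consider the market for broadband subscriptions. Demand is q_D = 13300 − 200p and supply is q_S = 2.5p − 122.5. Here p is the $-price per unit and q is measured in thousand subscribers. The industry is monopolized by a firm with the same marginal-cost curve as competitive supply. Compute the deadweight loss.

In inverse form: demand p = 66.5 − 0.005q, supply p = 49 + 0.4q.
Competitive equilibrium: 66.5 − 0.005q = 49 + 0.4q → q* = 43.2099, p* = 66.284.
Marginal revenue: MR = 66.5 − 0.01q. Set MR = MC: 66.5 − 0.01q = 49 + 0.4q → q_m = 42.6829.
Price p_m = 66.5 − 0.005·42.6829 = 66.2866; MC(q_m) = 49 + 0.4·42.6829 = 66.0732.
Competitive q* = 43.2099, so Δq = 0.527; wedge = 66.2866 − 66.0732 = 0.2134.
Deadweight loss = ½ × 0.527 × 0.2134 = $0.06 thousand.

$0.06 thousand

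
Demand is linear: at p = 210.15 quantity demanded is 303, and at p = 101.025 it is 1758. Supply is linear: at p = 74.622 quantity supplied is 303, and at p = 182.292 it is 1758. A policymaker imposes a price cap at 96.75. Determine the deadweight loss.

27772.09

Demand slope = (101.025 − 210.15)/(1758 − 303) = −0.075, so p = 232.875 − 0.075q.
Supply slope = (182.292 − 74.622)/(1758 − 303) = 0.074, so p = 52.2 + 0.074q.
Competitive equilibrium: 232.875 − 0.075q = 52.2 + 0.074q → q* = 1212.58389, p* = 141.93121.
At the ceiling p = 96.75, quantity supplied = (96.75 − 52.2)/0.074 = 602.02703.
Willingness to pay at q' = 602.02703: 232.875 − 0.075·602.02703 = 187.72297.
Δq = 1212.58389 − 602.02703 = 610.55686; wedge = 187.72297 − 96.75 = 90.97297.
The triangle = ½ × 610.55686 × 90.97297 = 27772.09.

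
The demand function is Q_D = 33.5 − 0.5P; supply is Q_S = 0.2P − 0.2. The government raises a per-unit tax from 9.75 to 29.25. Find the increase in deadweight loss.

54.32

In inverse form: demand P = 67 − 2Q, supply P = 1 + 5Q.
Competitive equilibrium: 67 − 2Q = 1 + 5Q → Q* = 9.4286, P* = 48.1429.
For a per-unit tax t: ΔQ = t/7, so DWL = ½·t·(t/7) = t²/14.
At t = 9.75: DWL = 6.79. At t = 29.25: DWL = 61.112.
Increase = 61.112 − 6.79 = 54.32.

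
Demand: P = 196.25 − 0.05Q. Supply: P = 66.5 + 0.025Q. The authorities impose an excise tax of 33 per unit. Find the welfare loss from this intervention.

7260

Competitive equilibrium: 196.25 − 0.05Q = 66.5 + 0.025Q → Q* = 1730, P* = 109.75.
With the tax, the buyer price exceeds the seller price by 33: (196.25 − 0.05Q) − (66.5 + 0.025Q) = 33 → Q' = 1290.
ΔQ = 1730 − 1290 = 440; the wedge equals the tax, 33.
The triangle = ½ × 440 × 33 = 7260.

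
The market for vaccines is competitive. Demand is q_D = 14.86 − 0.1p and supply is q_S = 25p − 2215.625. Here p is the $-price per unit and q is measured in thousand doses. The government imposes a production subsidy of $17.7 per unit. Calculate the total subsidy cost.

In inverse form: demand p = 148.6 − 10q, supply p = 88.625 + 0.04q.
Competitive equilibrium: 148.6 − 10q = 88.625 + 0.04q → q* = 5.9736, p* = 88.8639.
The subsidy lowers effective supply by 17.7: p = 70.925 + 0.04q.
New quantity: 148.6 − 10q = 70.925 + 0.04q → q' = 7.7366.
Total subsidy cost = 17.7 × 7.7366 = $136.94 thousand.

$136.94 thousand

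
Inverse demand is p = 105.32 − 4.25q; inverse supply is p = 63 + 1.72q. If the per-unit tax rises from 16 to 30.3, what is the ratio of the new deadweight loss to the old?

3.586

Competitive equilibrium: 105.32 − 4.25q = 63 + 1.72q → q* = 7.0888, p* = 75.1927.
For a per-unit tax t: Δq = t/5.97, so DWL = ½·t·(t/5.97) = t²/11.94.
At t = 16: DWL = 21.441. At t = 30.3: DWL = 76.892.
Ratio = (30.3/16)² = 3.586.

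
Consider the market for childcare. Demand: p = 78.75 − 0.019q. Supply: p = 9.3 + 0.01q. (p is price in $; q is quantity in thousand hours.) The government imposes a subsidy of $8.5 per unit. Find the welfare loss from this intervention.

$1245.69 thousand

Competitive equilibrium: 78.75 − 0.019q = 9.3 + 0.01q → q* = 2394.8276, p* = 33.2483.
The subsidy lowers effective supply by 8.5: p = 0.8 + 0.01q.
New quantity: 78.75 − 0.019q = 0.8 + 0.01q → q' = 2687.931.
Overproduction Δq = 2687.931 − 2394.8276 = 293.1034; wedge = subsidy = 8.5.
Welfare loss = ½ × 293.1034 × 8.5 = $1245.69 thousand.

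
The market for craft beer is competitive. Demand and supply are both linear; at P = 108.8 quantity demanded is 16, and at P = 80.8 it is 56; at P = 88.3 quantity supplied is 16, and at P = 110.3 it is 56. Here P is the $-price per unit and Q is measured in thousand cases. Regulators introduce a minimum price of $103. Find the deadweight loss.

$41.15 thousand

Demand slope = (80.8 − 108.8)/(56 − 16) = −0.7, so P = 120 − 0.7Q.
Supply slope = (110.3 − 88.3)/(56 − 16) = 0.55, so P = 79.5 + 0.55Q.
Competitive equilibrium: 120 − 0.7Q = 79.5 + 0.55Q → Q* = 32.4, P* = 97.32.
At the floor P = 103, quantity demanded = (120 − 103)/0.7 = 24.2857.
Sellers' marginal cost at Q' = 24.2857: 79.5 + 0.55·24.2857 = 92.8571.
ΔQ = 32.4 − 24.2857 = 8.1143; wedge = 103 − 92.8571 = 10.1429.
The triangle = ½ × 8.1143 × 10.1429 = $41.15 thousand.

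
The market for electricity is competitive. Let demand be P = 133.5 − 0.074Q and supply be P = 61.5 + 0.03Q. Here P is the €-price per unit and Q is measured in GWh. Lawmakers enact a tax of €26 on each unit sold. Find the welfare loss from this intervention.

€3250

Competitive equilibrium: 133.5 − 0.074Q = 61.5 + 0.03Q → Q* = 692.3077, P* = 82.2692.
With the tax, the buyer price exceeds the seller price by 26: (133.5 − 0.074Q) − (61.5 + 0.03Q) = 26 → Q' = 442.3077.
ΔQ = 692.3077 − 442.3077 = 250; the wedge equals the tax, 26.
The triangle = ½ × 250 × 26 = €3250.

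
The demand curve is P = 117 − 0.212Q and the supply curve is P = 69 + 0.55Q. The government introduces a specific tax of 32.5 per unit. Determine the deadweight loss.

693.08

Competitive equilibrium: 117 − 0.212Q = 69 + 0.55Q → Q* = 62.9921, P* = 103.6457.
With the tax, the buyer price exceeds the seller price by 32.5: (117 − 0.212Q) − (69 + 0.55Q) = 32.5 → Q' = 20.3412.
ΔQ = 62.9921 − 20.3412 = 42.6509; the wedge equals the tax, 32.5.
Deadweight loss = ½ × 42.6509 × 32.5 = 693.08.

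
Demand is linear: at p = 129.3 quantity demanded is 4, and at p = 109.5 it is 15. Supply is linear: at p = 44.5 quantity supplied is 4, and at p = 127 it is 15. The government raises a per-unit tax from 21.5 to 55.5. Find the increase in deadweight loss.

Demand slope = (109.5 − 129.3)/(15 − 4) = −1.8, so p = 136.5 − 1.8q.
Supply slope = (127 − 44.5)/(15 − 4) = 7.5, so p = 14.5 + 7.5q.
Competitive equilibrium: 136.5 − 1.8q = 14.5 + 7.5q → q* = 13.1183, p* = 112.8871.
For a per-unit tax t: Δq = t/9.3, so DWL = ½·t·(t/9.3) = t²/18.6.
At t = 21.5: DWL = 24.852. At t = 55.5: DWL = 165.605.
Increase = 165.605 − 24.852 = 140.75.

140.75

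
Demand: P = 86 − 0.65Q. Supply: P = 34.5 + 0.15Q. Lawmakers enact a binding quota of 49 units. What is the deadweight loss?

Competitive equilibrium: 86 − 0.65Q = 34.5 + 0.15Q → Q* = 64.375, P* = 44.1563.
At Q = 49: demand price = 86 − 0.65·49 = 54.15; supply price = 34.5 + 0.15·49 = 41.85.
ΔQ = 64.375 − 49 = 15.375; wedge = 54.15 − 41.85 = 12.3.
The triangle = ½ × 15.375 × 12.3 = 94.56.

94.56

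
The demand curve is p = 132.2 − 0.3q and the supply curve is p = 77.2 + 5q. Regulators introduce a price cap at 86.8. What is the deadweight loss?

Competitive equilibrium: 132.2 − 0.3q = 77.2 + 5q → q* = 10.3774, p* = 129.0868.
At the ceiling p = 86.8, quantity supplied = (86.8 − 77.2)/5 = 1.92.
Willingness to pay at q' = 1.92: 132.2 − 0.3·1.92 = 131.624.
Δq = 10.3774 − 1.92 = 8.4574; wedge = 131.624 − 86.8 = 44.824.
Welfare loss = ½ × 8.4574 × 44.824 = 189.55.

189.55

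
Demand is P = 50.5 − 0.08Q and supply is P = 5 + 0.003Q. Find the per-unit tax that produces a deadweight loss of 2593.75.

Competitive equilibrium: 50.5 − 0.08Q = 5 + 0.003Q → Q* = 548.1928, P* = 6.6446.
A tax t gives ΔQ = t/0.083 and wedge t, so DWL = t²/0.166.
t²/0.166 = 2593.75 → t² = 430.5625 → t = 20.75.

20.75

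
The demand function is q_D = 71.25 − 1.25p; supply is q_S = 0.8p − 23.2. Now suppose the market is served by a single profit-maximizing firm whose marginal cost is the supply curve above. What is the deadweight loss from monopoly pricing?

In inverse form: demand p = 57 − 0.8q, supply p = 29 + 1.25q.
Competitive equilibrium: 57 − 0.8q = 29 + 1.25q → q* = 13.6585, p* = 46.0732.
Marginal revenue: MR = 57 − 1.6q. Set MR = MC: 57 − 1.6q = 29 + 1.25q → q_m = 9.8246.
Price p_m = 57 − 0.8·9.8246 = 49.1403; MC(q_m) = 29 + 1.25·9.8246 = 41.2808.
Competitive q* = 13.6585, so Δq = 3.8339; wedge = 49.1403 − 41.2808 = 7.8595.
The triangle = ½ × 3.8339 × 7.8595 = 15.07.

15.07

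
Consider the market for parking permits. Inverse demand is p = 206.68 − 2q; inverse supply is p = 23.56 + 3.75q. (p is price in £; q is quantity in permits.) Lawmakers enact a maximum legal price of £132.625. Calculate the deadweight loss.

Competitive equilibrium: 206.68 − 2q = 23.56 + 3.75q → q* = 31.847, p* = 142.9861.
At the ceiling p = 132.625, quantity supplied = (132.625 − 23.56)/3.75 = 29.084.
Willingness to pay at q' = 29.084: 206.68 − 2·29.084 = 148.512.
Δq = 31.847 − 29.084 = 2.763; wedge = 148.512 − 132.625 = 15.887.
The triangle = ½ × 2.763 × 15.887 = £21.95.

£21.95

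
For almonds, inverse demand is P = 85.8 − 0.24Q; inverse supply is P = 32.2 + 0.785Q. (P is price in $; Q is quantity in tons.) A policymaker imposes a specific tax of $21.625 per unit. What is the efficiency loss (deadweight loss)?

$228.12

Competitive equilibrium: 85.8 − 0.24Q = 32.2 + 0.785Q → Q* = 52.2927, P* = 73.2498.
With the tax, the buyer price exceeds the seller price by 21.625: (85.8 − 0.24Q) − (32.2 + 0.785Q) = 21.625 → Q' = 31.1951.
ΔQ = 52.2927 − 31.1951 = 21.0976; the wedge equals the tax, 21.625.
DWL = ½ × 21.0976 × 21.625 = $228.12.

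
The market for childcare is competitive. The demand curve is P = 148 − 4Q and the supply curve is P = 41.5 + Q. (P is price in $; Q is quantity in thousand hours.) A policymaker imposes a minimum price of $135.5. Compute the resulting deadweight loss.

Competitive equilibrium: 148 − 4Q = 41.5 + Q → Q* = 21.3, P* = 62.8.
At the floor P = 135.5, quantity demanded = (148 − 135.5)/4 = 3.125.
Sellers' marginal cost at Q' = 3.125: 41.5 + 1·3.125 = 44.625.
ΔQ = 21.3 − 3.125 = 18.175; wedge = 135.5 − 44.625 = 90.875.
The triangle = ½ × 18.175 × 90.875 = $825.83 thousand.

$825.83 thousand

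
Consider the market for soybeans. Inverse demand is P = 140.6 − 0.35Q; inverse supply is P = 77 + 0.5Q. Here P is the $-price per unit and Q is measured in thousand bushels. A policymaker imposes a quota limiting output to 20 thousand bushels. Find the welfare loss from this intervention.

Competitive equilibrium: 140.6 − 0.35Q = 77 + 0.5Q → Q* = 74.8235, P* = 114.4118.
At Q = 20: demand price = 140.6 − 0.35·20 = 133.6; supply price = 77 + 0.5·20 = 87.
ΔQ = 74.8235 − 20 = 54.8235; wedge = 133.6 − 87 = 46.6.
Deadweight loss = ½ × 54.8235 × 46.6 = $1277.39 thousand.

$1277.39 thousand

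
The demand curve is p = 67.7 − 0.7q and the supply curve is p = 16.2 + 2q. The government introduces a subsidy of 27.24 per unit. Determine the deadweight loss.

137.41

Competitive equilibrium: 67.7 − 0.7q = 16.2 + 2q → q* = 19.0741, p* = 54.3481.
The subsidy lowers effective supply by 27.24: p = 2q − 11.04.
New quantity: 67.7 − 0.7q = 2q − 11.04 → q' = 29.163.
Overproduction Δq = 29.163 − 19.0741 = 10.0889; wedge = subsidy = 27.24.
DWL = ½ × 10.0889 × 27.24 = 137.41.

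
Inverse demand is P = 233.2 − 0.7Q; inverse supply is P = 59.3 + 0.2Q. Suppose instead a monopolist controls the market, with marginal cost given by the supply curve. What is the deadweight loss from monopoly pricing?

Competitive equilibrium: 233.2 − 0.7Q = 59.3 + 0.2Q → Q* = 193.2222, P* = 97.9444.
Marginal revenue: MR = 233.2 − 1.4Q. Set MR = MC: 233.2 − 1.4Q = 59.3 + 0.2Q → Q_m = 108.6875.
Price P_m = 233.2 − 0.7·108.6875 = 157.1188; MC(Q_m) = 59.3 + 0.2·108.6875 = 81.0375.
Competitive Q* = 193.2222, so ΔQ = 84.5347; wedge = 157.1188 − 81.0375 = 76.0813.
The triangle = ½ × 84.5347 × 76.0813 = 3215.75.

3215.75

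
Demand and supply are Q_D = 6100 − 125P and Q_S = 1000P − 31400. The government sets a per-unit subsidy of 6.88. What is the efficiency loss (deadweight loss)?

2629.69

In inverse form: demand P = 48.8 − 0.008Q, supply P = 31.4 + 0.001Q.
Competitive equilibrium: 48.8 − 0.008Q = 31.4 + 0.001Q → Q* = 1933.3333, P* = 33.3333.
The subsidy lowers effective supply by 6.88: P = 24.52 + 0.001Q.
New quantity: 48.8 − 0.008Q = 24.52 + 0.001Q → Q' = 2697.7778.
Overproduction ΔQ = 2697.7778 − 1933.3333 = 764.4445; wedge = subsidy = 6.88.
The triangle = ½ × 764.4445 × 6.88 = 2629.69.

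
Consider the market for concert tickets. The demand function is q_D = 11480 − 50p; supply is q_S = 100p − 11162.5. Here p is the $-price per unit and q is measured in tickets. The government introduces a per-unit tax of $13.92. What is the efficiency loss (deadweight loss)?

$3229.44

In inverse form: demand p = 229.6 − 0.02q, supply p = 111.625 + 0.01q.
Competitive equilibrium: 229.6 − 0.02q = 111.625 + 0.01q → q* = 3932.5, p* = 150.95.
With the tax, the buyer price exceeds the seller price by 13.92: (229.6 − 0.02q) − (111.625 + 0.01q) = 13.92 → q' = 3468.5.
Δq = 3932.5 − 3468.5 = 464; the wedge equals the tax, 13.92.
Welfare loss = ½ × 464 × 13.92 = $3229.44.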